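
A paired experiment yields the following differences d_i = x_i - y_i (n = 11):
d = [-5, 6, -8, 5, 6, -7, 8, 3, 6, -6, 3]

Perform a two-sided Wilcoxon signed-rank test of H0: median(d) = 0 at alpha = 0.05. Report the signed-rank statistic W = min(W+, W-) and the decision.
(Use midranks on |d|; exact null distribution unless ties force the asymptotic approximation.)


Step 1: Drop any zero differences (none here) and take |d_i|.
|d| = [5, 6, 8, 5, 6, 7, 8, 3, 6, 6, 3]
Step 2: Midrank |d_i| (ties get averaged ranks).
ranks: |5|->3.5, |6|->6.5, |8|->10.5, |5|->3.5, |6|->6.5, |7|->9, |8|->10.5, |3|->1.5, |6|->6.5, |6|->6.5, |3|->1.5
Step 3: Attach original signs; sum ranks with positive sign and with negative sign.
W+ = 6.5 + 3.5 + 6.5 + 10.5 + 1.5 + 6.5 + 1.5 = 36.5
W- = 3.5 + 10.5 + 9 + 6.5 = 29.5
(Check: W+ + W- = 66 should equal n(n+1)/2 = 66.)
Step 4: Test statistic W = min(W+, W-) = 29.5.
Step 5: Ties in |d|, so use the tie-corrected normal approximation.
        E[W] = n(n+1)/4 = 11*12/4 = 33.
        Tie groups: |d|=3 (t=2), |d|=5 (t=2), |d|=6 (t=4), |d|=8 (t=2); sum(t^3 - t) = 78.
        Var[W] = n(n+1)(2n+1)/24 - sum(t^3-t)/48 = 3036/24 - 78/48 = 124.875.
        z = (W - E[W]) / sqrt(Var[W]) = (29.5 - 33) / 11.1747 = -0.3132.
        Two-sided p = 2*Phi(z) = 0.754124.
Step 6: alpha = 0.05. fail to reject H0.

W+ = 36.5, W- = 29.5, W = min = 29.5, p = 0.754124, fail to reject H0.


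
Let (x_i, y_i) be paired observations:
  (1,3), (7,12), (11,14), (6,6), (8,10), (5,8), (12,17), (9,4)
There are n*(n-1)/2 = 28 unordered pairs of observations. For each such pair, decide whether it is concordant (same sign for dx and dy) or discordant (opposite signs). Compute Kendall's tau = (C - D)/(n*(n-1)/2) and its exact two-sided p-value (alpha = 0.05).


Step 1: Enumerate the 28 unordered pairs (i,j) with i<j and classify each by sign(x_j-x_i) * sign(y_j-y_i).
  (1,2):dx=+6,dy=+9->C; (1,3):dx=+10,dy=+11->C; (1,4):dx=+5,dy=+3->C; (1,5):dx=+7,dy=+7->C
  (1,6):dx=+4,dy=+5->C; (1,7):dx=+11,dy=+14->C; (1,8):dx=+8,dy=+1->C; (2,3):dx=+4,dy=+2->C
  (2,4):dx=-1,dy=-6->C; (2,5):dx=+1,dy=-2->D; (2,6):dx=-2,dy=-4->C; (2,7):dx=+5,dy=+5->C
  (2,8):dx=+2,dy=-8->D; (3,4):dx=-5,dy=-8->C; (3,5):dx=-3,dy=-4->C; (3,6):dx=-6,dy=-6->C
  (3,7):dx=+1,dy=+3->C; (3,8):dx=-2,dy=-10->C; (4,5):dx=+2,dy=+4->C; (4,6):dx=-1,dy=+2->D
  (4,7):dx=+6,dy=+11->C; (4,8):dx=+3,dy=-2->D; (5,6):dx=-3,dy=-2->C; (5,7):dx=+4,dy=+7->C
  (5,8):dx=+1,dy=-6->D; (6,7):dx=+7,dy=+9->C; (6,8):dx=+4,dy=-4->D; (7,8):dx=-3,dy=-13->C
Step 2: C = 22, D = 6, total pairs = 28.
Step 3: tau = (C - D)/(n(n-1)/2) = (22 - 6)/28 = 0.571429.
Step 4: Exact two-sided p-value (enumerate n! = 40320 permutations of y under H0): p = 0.061012.
Step 5: alpha = 0.05. fail to reject H0.

tau_b = 0.5714 (C=22, D=6), p = 0.061012, fail to reject H0.


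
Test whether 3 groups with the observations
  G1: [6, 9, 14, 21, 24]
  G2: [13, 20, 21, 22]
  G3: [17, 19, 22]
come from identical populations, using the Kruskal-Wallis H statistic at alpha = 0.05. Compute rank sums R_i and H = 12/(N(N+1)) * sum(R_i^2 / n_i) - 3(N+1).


Step 1: Combine all N = 12 observations and assign midranks.
sorted (value, group, rank): (6,G1,1), (9,G1,2), (13,G2,3), (14,G1,4), (17,G3,5), (19,G3,6), (20,G2,7), (21,G1,8.5), (21,G2,8.5), (22,G2,10.5), (22,G3,10.5), (24,G1,12)
Step 2: Sum ranks within each group.
R_1 = 27.5 (n_1 = 5)
R_2 = 29 (n_2 = 4)
R_3 = 21.5 (n_3 = 3)
Step 3: H = 12/(N(N+1)) * sum(R_i^2/n_i) - 3(N+1)
     = 12/(12*13) * (27.5^2/5 + 29^2/4 + 21.5^2/3) - 3*13
     = 0.076923 * 515.583 - 39
     = 0.660256.
Step 4: Ties present; correction factor C = 1 - 12/(12^3 - 12) = 0.993007. Corrected H = 0.660256 / 0.993007 = 0.664906.
Step 5: Under H0, H ~ chi^2(2); p-value = 0.717162.
Step 6: alpha = 0.05. fail to reject H0.

H = 0.6649, df = 2, p = 0.717162, fail to reject H0.


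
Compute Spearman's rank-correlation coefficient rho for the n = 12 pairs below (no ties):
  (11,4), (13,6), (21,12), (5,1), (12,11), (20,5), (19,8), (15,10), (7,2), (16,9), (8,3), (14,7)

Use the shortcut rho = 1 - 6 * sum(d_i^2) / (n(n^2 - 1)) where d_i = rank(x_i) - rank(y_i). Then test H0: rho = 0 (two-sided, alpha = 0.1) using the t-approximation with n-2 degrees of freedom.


Step 1: Rank x and y separately (midranks; no ties here).
rank(x): 11->4, 13->6, 21->12, 5->1, 12->5, 20->11, 19->10, 15->8, 7->2, 16->9, 8->3, 14->7
rank(y): 4->4, 6->6, 12->12, 1->1, 11->11, 5->5, 8->8, 10->10, 2->2, 9->9, 3->3, 7->7
Step 2: d_i = R_x(i) - R_y(i); compute d_i^2.
  (4-4)^2=0, (6-6)^2=0, (12-12)^2=0, (1-1)^2=0, (5-11)^2=36, (11-5)^2=36, (10-8)^2=4, (8-10)^2=4, (2-2)^2=0, (9-9)^2=0, (3-3)^2=0, (7-7)^2=0
sum(d^2) = 80.
Step 3: rho = 1 - 6*80 / (12*(12^2 - 1)) = 1 - 480/1716 = 0.720280.
Step 4: Under H0, t = rho * sqrt((n-2)/(1-rho^2)) = 3.2835 ~ t(10).
Step 5: Two-sided p-value from the t-distribution with 10 df = 0.008240.
Step 6: alpha = 0.1. reject H0.

rho = 0.7203, p = 0.008240, reject H0 at alpha = 0.1.


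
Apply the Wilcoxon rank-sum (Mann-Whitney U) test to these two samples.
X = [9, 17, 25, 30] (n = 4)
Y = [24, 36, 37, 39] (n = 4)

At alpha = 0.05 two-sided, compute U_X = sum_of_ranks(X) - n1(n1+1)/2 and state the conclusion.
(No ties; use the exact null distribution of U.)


Step 1: Combine and sort all 8 observations; assign midranks.
sorted (value, group): (9,X), (17,X), (24,Y), (25,X), (30,X), (36,Y), (37,Y), (39,Y)
ranks: 9->1, 17->2, 24->3, 25->4, 30->5, 36->6, 37->7, 39->8
Step 2: Rank sum for X: R1 = 1 + 2 + 4 + 5 = 12.
Step 3: U_X = R1 - n1(n1+1)/2 = 12 - 4*5/2 = 12 - 10 = 2.
       U_Y = n1*n2 - U_X = 16 - 2 = 14.
Step 4: No ties, so the exact null distribution of U (based on enumerating the C(8,4) = 70 equally likely rank assignments) gives the two-sided p-value.
Step 5: p-value = 0.114286; compare to alpha = 0.05. fail to reject H0.

U_X = 2, p = 0.114286, fail to reject H0 at alpha = 0.05.


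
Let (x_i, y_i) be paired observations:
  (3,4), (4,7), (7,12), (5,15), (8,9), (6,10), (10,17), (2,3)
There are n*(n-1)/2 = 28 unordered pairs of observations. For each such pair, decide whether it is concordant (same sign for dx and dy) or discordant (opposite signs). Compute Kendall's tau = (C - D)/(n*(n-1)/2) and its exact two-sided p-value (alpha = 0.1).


Step 1: Enumerate the 28 unordered pairs (i,j) with i<j and classify each by sign(x_j-x_i) * sign(y_j-y_i).
  (1,2):dx=+1,dy=+3->C; (1,3):dx=+4,dy=+8->C; (1,4):dx=+2,dy=+11->C; (1,5):dx=+5,dy=+5->C
  (1,6):dx=+3,dy=+6->C; (1,7):dx=+7,dy=+13->C; (1,8):dx=-1,dy=-1->C; (2,3):dx=+3,dy=+5->C
  (2,4):dx=+1,dy=+8->C; (2,5):dx=+4,dy=+2->C; (2,6):dx=+2,dy=+3->C; (2,7):dx=+6,dy=+10->C
  (2,8):dx=-2,dy=-4->C; (3,4):dx=-2,dy=+3->D; (3,5):dx=+1,dy=-3->D; (3,6):dx=-1,dy=-2->C
  (3,7):dx=+3,dy=+5->C; (3,8):dx=-5,dy=-9->C; (4,5):dx=+3,dy=-6->D; (4,6):dx=+1,dy=-5->D
  (4,7):dx=+5,dy=+2->C; (4,8):dx=-3,dy=-12->C; (5,6):dx=-2,dy=+1->D; (5,7):dx=+2,dy=+8->C
  (5,8):dx=-6,dy=-6->C; (6,7):dx=+4,dy=+7->C; (6,8):dx=-4,dy=-7->C; (7,8):dx=-8,dy=-14->C
Step 2: C = 23, D = 5, total pairs = 28.
Step 3: tau = (C - D)/(n(n-1)/2) = (23 - 5)/28 = 0.642857.
Step 4: Exact two-sided p-value (enumerate n! = 40320 permutations of y under H0): p = 0.031151.
Step 5: alpha = 0.1. reject H0.

tau_b = 0.6429 (C=23, D=5), p = 0.031151, reject H0.


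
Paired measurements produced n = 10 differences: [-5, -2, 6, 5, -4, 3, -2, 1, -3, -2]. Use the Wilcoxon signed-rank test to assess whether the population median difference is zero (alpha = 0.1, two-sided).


Step 1: Drop any zero differences (none here) and take |d_i|.
|d| = [5, 2, 6, 5, 4, 3, 2, 1, 3, 2]
Step 2: Midrank |d_i| (ties get averaged ranks).
ranks: |5|->8.5, |2|->3, |6|->10, |5|->8.5, |4|->7, |3|->5.5, |2|->3, |1|->1, |3|->5.5, |2|->3
Step 3: Attach original signs; sum ranks with positive sign and with negative sign.
W+ = 10 + 8.5 + 5.5 + 1 = 25
W- = 8.5 + 3 + 7 + 3 + 5.5 + 3 = 30
(Check: W+ + W- = 55 should equal n(n+1)/2 = 55.)
Step 4: Test statistic W = min(W+, W-) = 25.
Step 5: Ties in |d|, so use the tie-corrected normal approximation.
        E[W] = n(n+1)/4 = 10*11/4 = 27.5.
        Tie groups: |d|=2 (t=3), |d|=3 (t=2), |d|=5 (t=2); sum(t^3 - t) = 36.
        Var[W] = n(n+1)(2n+1)/24 - sum(t^3-t)/48 = 2310/24 - 36/48 = 95.5.
        z = (W - E[W]) / sqrt(Var[W]) = (25 - 27.5) / 9.7724 = -0.2558.
        Two-sided p = 2*Phi(z) = 0.798088.
Step 6: alpha = 0.1. fail to reject H0.

W+ = 25, W- = 30, W = min = 25, p = 0.798088, fail to reject H0.


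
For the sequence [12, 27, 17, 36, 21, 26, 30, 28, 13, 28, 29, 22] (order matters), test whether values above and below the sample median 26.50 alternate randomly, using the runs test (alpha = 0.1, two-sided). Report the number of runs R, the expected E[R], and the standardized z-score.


Step 1: Compute median = 26.50; label A = above, B = below.
Labels in order: BABABBAABAAB  (n_A = 6, n_B = 6)
Step 2: Count runs R = 9.
Step 3: Under H0 (random ordering), E[R] = 2*n_A*n_B/(n_A+n_B) + 1 = 2*6*6/12 + 1 = 7.0000.
        Var[R] = 2*n_A*n_B*(2*n_A*n_B - n_A - n_B) / ((n_A+n_B)^2 * (n_A+n_B-1)) = 4320/1584 = 2.7273.
        SD[R] = 1.6514.
Step 4: Continuity-corrected z = (R - 0.5 - E[R]) / SD[R] = (9 - 0.5 - 7.0000) / 1.6514 = 0.9083.
Step 5: Two-sided p-value via normal approximation = 2*(1 - Phi(|z|)) = 0.363722.
Step 6: alpha = 0.1. fail to reject H0.

R = 9, z = 0.9083, p = 0.363722, fail to reject H0.


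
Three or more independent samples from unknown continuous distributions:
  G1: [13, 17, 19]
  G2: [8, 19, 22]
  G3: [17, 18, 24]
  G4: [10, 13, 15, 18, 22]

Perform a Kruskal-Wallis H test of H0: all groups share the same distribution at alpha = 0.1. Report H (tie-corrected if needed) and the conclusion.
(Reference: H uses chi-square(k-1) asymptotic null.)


Step 1: Combine all N = 14 observations and assign midranks.
sorted (value, group, rank): (8,G2,1), (10,G4,2), (13,G1,3.5), (13,G4,3.5), (15,G4,5), (17,G1,6.5), (17,G3,6.5), (18,G3,8.5), (18,G4,8.5), (19,G1,10.5), (19,G2,10.5), (22,G2,12.5), (22,G4,12.5), (24,G3,14)
Step 2: Sum ranks within each group.
R_1 = 20.5 (n_1 = 3)
R_2 = 24 (n_2 = 3)
R_3 = 29 (n_3 = 3)
R_4 = 31.5 (n_4 = 5)
Step 3: H = 12/(N(N+1)) * sum(R_i^2/n_i) - 3(N+1)
     = 12/(14*15) * (20.5^2/3 + 24^2/3 + 29^2/3 + 31.5^2/5) - 3*15
     = 0.057143 * 810.867 - 45
     = 1.335238.
Step 4: Ties present; correction factor C = 1 - 30/(14^3 - 14) = 0.989011. Corrected H = 1.335238 / 0.989011 = 1.350074.
Step 5: Under H0, H ~ chi^2(3); p-value = 0.717278.
Step 6: alpha = 0.1. fail to reject H0.

H = 1.3501, df = 3, p = 0.717278, fail to reject H0.


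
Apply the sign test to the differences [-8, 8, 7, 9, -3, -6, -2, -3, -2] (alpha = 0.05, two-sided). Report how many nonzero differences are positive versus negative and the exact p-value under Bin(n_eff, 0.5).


Step 1: Discard zero differences. Original n = 9; n_eff = number of nonzero differences = 9.
Nonzero differences (with sign): -8, +8, +7, +9, -3, -6, -2, -3, -2
Step 2: Count signs: positive = 3, negative = 6.
Step 3: Under H0: P(positive) = 0.5, so the number of positives S ~ Bin(9, 0.5).
Step 4: Two-sided exact p-value = sum of Bin(9,0.5) probabilities at or below the observed probability = 0.507812.
Step 5: alpha = 0.05. fail to reject H0.

n_eff = 9, pos = 3, neg = 6, p = 0.507812, fail to reject H0.


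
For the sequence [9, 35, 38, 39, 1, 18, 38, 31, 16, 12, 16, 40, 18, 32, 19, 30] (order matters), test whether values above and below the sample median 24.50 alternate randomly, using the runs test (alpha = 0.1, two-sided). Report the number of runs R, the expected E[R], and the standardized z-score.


Step 1: Compute median = 24.50; label A = above, B = below.
Labels in order: BAAABBAABBBABABA  (n_A = 8, n_B = 8)
Step 2: Count runs R = 10.
Step 3: Under H0 (random ordering), E[R] = 2*n_A*n_B/(n_A+n_B) + 1 = 2*8*8/16 + 1 = 9.0000.
        Var[R] = 2*n_A*n_B*(2*n_A*n_B - n_A - n_B) / ((n_A+n_B)^2 * (n_A+n_B-1)) = 14336/3840 = 3.7333.
        SD[R] = 1.9322.
Step 4: Continuity-corrected z = (R - 0.5 - E[R]) / SD[R] = (10 - 0.5 - 9.0000) / 1.9322 = 0.2588.
Step 5: Two-sided p-value via normal approximation = 2*(1 - Phi(|z|)) = 0.795809.
Step 6: alpha = 0.1. fail to reject H0.

R = 10, z = 0.2588, p = 0.795809, fail to reject H0.


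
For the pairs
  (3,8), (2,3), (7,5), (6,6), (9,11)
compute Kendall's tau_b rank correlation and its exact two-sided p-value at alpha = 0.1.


Step 1: Enumerate the 10 unordered pairs (i,j) with i<j and classify each by sign(x_j-x_i) * sign(y_j-y_i).
  (1,2):dx=-1,dy=-5->C; (1,3):dx=+4,dy=-3->D; (1,4):dx=+3,dy=-2->D; (1,5):dx=+6,dy=+3->C
  (2,3):dx=+5,dy=+2->C; (2,4):dx=+4,dy=+3->C; (2,5):dx=+7,dy=+8->C; (3,4):dx=-1,dy=+1->D
  (3,5):dx=+2,dy=+6->C; (4,5):dx=+3,dy=+5->C
Step 2: C = 7, D = 3, total pairs = 10.
Step 3: tau = (C - D)/(n(n-1)/2) = (7 - 3)/10 = 0.400000.
Step 4: Exact two-sided p-value (enumerate n! = 120 permutations of y under H0): p = 0.483333.
Step 5: alpha = 0.1. fail to reject H0.

tau_b = 0.4000 (C=7, D=3), p = 0.483333, fail to reject H0.


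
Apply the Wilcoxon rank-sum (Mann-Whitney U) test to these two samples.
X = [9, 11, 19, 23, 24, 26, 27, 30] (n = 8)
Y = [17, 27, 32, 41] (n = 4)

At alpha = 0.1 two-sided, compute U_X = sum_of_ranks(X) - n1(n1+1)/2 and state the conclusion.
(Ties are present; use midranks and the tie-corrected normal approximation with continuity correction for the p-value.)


Step 1: Combine and sort all 12 observations; assign midranks.
sorted (value, group): (9,X), (11,X), (17,Y), (19,X), (23,X), (24,X), (26,X), (27,X), (27,Y), (30,X), (32,Y), (41,Y)
ranks: 9->1, 11->2, 17->3, 19->4, 23->5, 24->6, 26->7, 27->8.5, 27->8.5, 30->10, 32->11, 41->12
Step 2: Rank sum for X: R1 = 1 + 2 + 4 + 5 + 6 + 7 + 8.5 + 10 = 43.5.
Step 3: U_X = R1 - n1(n1+1)/2 = 43.5 - 8*9/2 = 43.5 - 36 = 7.5.
       U_Y = n1*n2 - U_X = 32 - 7.5 = 24.5.
Step 4: Ties are present, so use the tie-corrected normal approximation (with continuity correction) for the p-value.
Step 5: p-value = 0.173478; compare to alpha = 0.1. fail to reject H0.

U_X = 7.5, p = 0.173478, fail to reject H0 at alpha = 0.1.


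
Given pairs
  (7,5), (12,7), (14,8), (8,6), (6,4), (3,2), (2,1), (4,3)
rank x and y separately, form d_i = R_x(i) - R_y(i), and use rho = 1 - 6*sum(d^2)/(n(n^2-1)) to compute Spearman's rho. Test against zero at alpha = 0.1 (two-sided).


Step 1: Rank x and y separately (midranks; no ties here).
rank(x): 7->5, 12->7, 14->8, 8->6, 6->4, 3->2, 2->1, 4->3
rank(y): 5->5, 7->7, 8->8, 6->6, 4->4, 2->2, 1->1, 3->3
Step 2: d_i = R_x(i) - R_y(i); compute d_i^2.
  (5-5)^2=0, (7-7)^2=0, (8-8)^2=0, (6-6)^2=0, (4-4)^2=0, (2-2)^2=0, (1-1)^2=0, (3-3)^2=0
sum(d^2) = 0.
Step 3: rho = 1 - 6*0 / (8*(8^2 - 1)) = 1 - 0/504 = 1.000000.
Step 5: Two-sided p-value from the t-distribution with 6 df = 0.000000.
Step 6: alpha = 0.1. reject H0.

rho = 1.0000, p = 0.000000, reject H0 at alpha = 0.1.


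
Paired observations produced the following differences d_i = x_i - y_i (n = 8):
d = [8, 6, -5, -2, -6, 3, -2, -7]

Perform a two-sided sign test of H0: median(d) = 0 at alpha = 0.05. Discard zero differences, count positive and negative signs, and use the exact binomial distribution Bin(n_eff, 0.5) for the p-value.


Step 1: Discard zero differences. Original n = 8; n_eff = number of nonzero differences = 8.
Nonzero differences (with sign): +8, +6, -5, -2, -6, +3, -2, -7
Step 2: Count signs: positive = 3, negative = 5.
Step 3: Under H0: P(positive) = 0.5, so the number of positives S ~ Bin(8, 0.5).
Step 4: Two-sided exact p-value = sum of Bin(8,0.5) probabilities at or below the observed probability = 0.726562.
Step 5: alpha = 0.05. fail to reject H0.

n_eff = 8, pos = 3, neg = 5, p = 0.726562, fail to reject H0.


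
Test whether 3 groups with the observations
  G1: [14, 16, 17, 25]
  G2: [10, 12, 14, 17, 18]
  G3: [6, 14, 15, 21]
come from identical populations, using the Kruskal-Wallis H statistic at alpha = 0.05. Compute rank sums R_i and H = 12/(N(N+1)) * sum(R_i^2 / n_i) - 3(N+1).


Step 1: Combine all N = 13 observations and assign midranks.
sorted (value, group, rank): (6,G3,1), (10,G2,2), (12,G2,3), (14,G1,5), (14,G2,5), (14,G3,5), (15,G3,7), (16,G1,8), (17,G1,9.5), (17,G2,9.5), (18,G2,11), (21,G3,12), (25,G1,13)
Step 2: Sum ranks within each group.
R_1 = 35.5 (n_1 = 4)
R_2 = 30.5 (n_2 = 5)
R_3 = 25 (n_3 = 4)
Step 3: H = 12/(N(N+1)) * sum(R_i^2/n_i) - 3(N+1)
     = 12/(13*14) * (35.5^2/4 + 30.5^2/5 + 25^2/4) - 3*14
     = 0.065934 * 657.362 - 42
     = 1.342582.
Step 4: Ties present; correction factor C = 1 - 30/(13^3 - 13) = 0.986264. Corrected H = 1.342582 / 0.986264 = 1.361281.
Step 5: Under H0, H ~ chi^2(2); p-value = 0.506293.
Step 6: alpha = 0.05. fail to reject H0.

H = 1.3613, df = 2, p = 0.506293, fail to reject H0.


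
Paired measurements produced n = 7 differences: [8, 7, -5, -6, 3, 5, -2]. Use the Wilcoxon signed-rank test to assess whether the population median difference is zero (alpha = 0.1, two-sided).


Step 1: Drop any zero differences (none here) and take |d_i|.
|d| = [8, 7, 5, 6, 3, 5, 2]
Step 2: Midrank |d_i| (ties get averaged ranks).
ranks: |8|->7, |7|->6, |5|->3.5, |6|->5, |3|->2, |5|->3.5, |2|->1
Step 3: Attach original signs; sum ranks with positive sign and with negative sign.
W+ = 7 + 6 + 2 + 3.5 = 18.5
W- = 3.5 + 5 + 1 = 9.5
(Check: W+ + W- = 28 should equal n(n+1)/2 = 28.)
Step 4: Test statistic W = min(W+, W-) = 9.5.
Step 5: Ties in |d|, so use the tie-corrected normal approximation.
        E[W] = n(n+1)/4 = 7*8/4 = 14.
        Tie groups: |d|=5 (t=2); sum(t^3 - t) = 6.
        Var[W] = n(n+1)(2n+1)/24 - sum(t^3-t)/48 = 840/24 - 6/48 = 34.875.
        z = (W - E[W]) / sqrt(Var[W]) = (9.5 - 14) / 5.9055 = -0.7620.
        Two-sided p = 2*Phi(z) = 0.446060.
Step 6: alpha = 0.1. fail to reject H0.

W+ = 18.5, W- = 9.5, W = min = 9.5, p = 0.446060, fail to reject H0.


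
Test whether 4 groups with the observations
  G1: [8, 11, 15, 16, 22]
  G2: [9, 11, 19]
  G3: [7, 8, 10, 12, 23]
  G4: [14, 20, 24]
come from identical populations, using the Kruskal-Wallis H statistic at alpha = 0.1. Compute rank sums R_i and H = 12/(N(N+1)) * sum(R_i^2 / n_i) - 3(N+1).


Step 1: Combine all N = 16 observations and assign midranks.
sorted (value, group, rank): (7,G3,1), (8,G1,2.5), (8,G3,2.5), (9,G2,4), (10,G3,5), (11,G1,6.5), (11,G2,6.5), (12,G3,8), (14,G4,9), (15,G1,10), (16,G1,11), (19,G2,12), (20,G4,13), (22,G1,14), (23,G3,15), (24,G4,16)
Step 2: Sum ranks within each group.
R_1 = 44 (n_1 = 5)
R_2 = 22.5 (n_2 = 3)
R_3 = 31.5 (n_3 = 5)
R_4 = 38 (n_4 = 3)
Step 3: H = 12/(N(N+1)) * sum(R_i^2/n_i) - 3(N+1)
     = 12/(16*17) * (44^2/5 + 22.5^2/3 + 31.5^2/5 + 38^2/3) - 3*17
     = 0.044118 * 1235.73 - 51
     = 3.517647.
Step 4: Ties present; correction factor C = 1 - 12/(16^3 - 16) = 0.997059. Corrected H = 3.517647 / 0.997059 = 3.528024.
Step 5: Under H0, H ~ chi^2(3); p-value = 0.317146.
Step 6: alpha = 0.1. fail to reject H0.

H = 3.5280, df = 3, p = 0.317146, fail to reject H0.


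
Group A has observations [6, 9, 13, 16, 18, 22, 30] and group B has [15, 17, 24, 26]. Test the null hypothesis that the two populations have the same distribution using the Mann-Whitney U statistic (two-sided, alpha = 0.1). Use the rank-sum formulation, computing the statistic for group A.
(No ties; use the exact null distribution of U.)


Step 1: Combine and sort all 11 observations; assign midranks.
sorted (value, group): (6,X), (9,X), (13,X), (15,Y), (16,X), (17,Y), (18,X), (22,X), (24,Y), (26,Y), (30,X)
ranks: 6->1, 9->2, 13->3, 15->4, 16->5, 17->6, 18->7, 22->8, 24->9, 26->10, 30->11
Step 2: Rank sum for X: R1 = 1 + 2 + 3 + 5 + 7 + 8 + 11 = 37.
Step 3: U_X = R1 - n1(n1+1)/2 = 37 - 7*8/2 = 37 - 28 = 9.
       U_Y = n1*n2 - U_X = 28 - 9 = 19.
Step 4: No ties, so the exact null distribution of U (based on enumerating the C(11,7) = 330 equally likely rank assignments) gives the two-sided p-value.
Step 5: p-value = 0.412121; compare to alpha = 0.1. fail to reject H0.

U_X = 9, p = 0.412121, fail to reject H0 at alpha = 0.1.


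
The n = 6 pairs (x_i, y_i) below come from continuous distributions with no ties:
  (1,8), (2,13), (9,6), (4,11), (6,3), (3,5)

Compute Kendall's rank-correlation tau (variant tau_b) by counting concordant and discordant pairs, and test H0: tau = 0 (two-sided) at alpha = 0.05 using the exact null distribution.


Step 1: Enumerate the 15 unordered pairs (i,j) with i<j and classify each by sign(x_j-x_i) * sign(y_j-y_i).
  (1,2):dx=+1,dy=+5->C; (1,3):dx=+8,dy=-2->D; (1,4):dx=+3,dy=+3->C; (1,5):dx=+5,dy=-5->D
  (1,6):dx=+2,dy=-3->D; (2,3):dx=+7,dy=-7->D; (2,4):dx=+2,dy=-2->D; (2,5):dx=+4,dy=-10->D
  (2,6):dx=+1,dy=-8->D; (3,4):dx=-5,dy=+5->D; (3,5):dx=-3,dy=-3->C; (3,6):dx=-6,dy=-1->C
  (4,5):dx=+2,dy=-8->D; (4,6):dx=-1,dy=-6->C; (5,6):dx=-3,dy=+2->D
Step 2: C = 5, D = 10, total pairs = 15.
Step 3: tau = (C - D)/(n(n-1)/2) = (5 - 10)/15 = -0.333333.
Step 4: Exact two-sided p-value (enumerate n! = 720 permutations of y under H0): p = 0.469444.
Step 5: alpha = 0.05. fail to reject H0.

tau_b = -0.3333 (C=5, D=10), p = 0.469444, fail to reject H0.


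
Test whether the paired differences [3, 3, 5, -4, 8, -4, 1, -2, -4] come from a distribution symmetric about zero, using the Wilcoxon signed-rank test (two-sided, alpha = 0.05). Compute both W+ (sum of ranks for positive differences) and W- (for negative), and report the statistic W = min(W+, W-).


Step 1: Drop any zero differences (none here) and take |d_i|.
|d| = [3, 3, 5, 4, 8, 4, 1, 2, 4]
Step 2: Midrank |d_i| (ties get averaged ranks).
ranks: |3|->3.5, |3|->3.5, |5|->8, |4|->6, |8|->9, |4|->6, |1|->1, |2|->2, |4|->6
Step 3: Attach original signs; sum ranks with positive sign and with negative sign.
W+ = 3.5 + 3.5 + 8 + 9 + 1 = 25
W- = 6 + 6 + 2 + 6 = 20
(Check: W+ + W- = 45 should equal n(n+1)/2 = 45.)
Step 4: Test statistic W = min(W+, W-) = 20.
Step 5: Ties in |d|, so use the tie-corrected normal approximation.
        E[W] = n(n+1)/4 = 9*10/4 = 22.5.
        Tie groups: |d|=3 (t=2), |d|=4 (t=3); sum(t^3 - t) = 30.
        Var[W] = n(n+1)(2n+1)/24 - sum(t^3-t)/48 = 1710/24 - 30/48 = 70.625.
        z = (W - E[W]) / sqrt(Var[W]) = (20 - 22.5) / 8.4039 = -0.2975.
        Two-sided p = 2*Phi(z) = 0.766099.
Step 6: alpha = 0.05. fail to reject H0.

W+ = 25, W- = 20, W = min = 20, p = 0.766099, fail to reject H0.


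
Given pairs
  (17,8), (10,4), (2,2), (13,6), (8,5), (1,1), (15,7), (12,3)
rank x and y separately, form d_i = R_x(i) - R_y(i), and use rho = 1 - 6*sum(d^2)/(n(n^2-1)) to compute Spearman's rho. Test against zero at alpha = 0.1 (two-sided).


Step 1: Rank x and y separately (midranks; no ties here).
rank(x): 17->8, 10->4, 2->2, 13->6, 8->3, 1->1, 15->7, 12->5
rank(y): 8->8, 4->4, 2->2, 6->6, 5->5, 1->1, 7->7, 3->3
Step 2: d_i = R_x(i) - R_y(i); compute d_i^2.
  (8-8)^2=0, (4-4)^2=0, (2-2)^2=0, (6-6)^2=0, (3-5)^2=4, (1-1)^2=0, (7-7)^2=0, (5-3)^2=4
sum(d^2) = 8.
Step 3: rho = 1 - 6*8 / (8*(8^2 - 1)) = 1 - 48/504 = 0.904762.
Step 4: Under H0, t = rho * sqrt((n-2)/(1-rho^2)) = 5.2034 ~ t(6).
Step 5: Two-sided p-value from the t-distribution with 6 df = 0.002008.
Step 6: alpha = 0.1. reject H0.

rho = 0.9048, p = 0.002008, reject H0 at alpha = 0.1.


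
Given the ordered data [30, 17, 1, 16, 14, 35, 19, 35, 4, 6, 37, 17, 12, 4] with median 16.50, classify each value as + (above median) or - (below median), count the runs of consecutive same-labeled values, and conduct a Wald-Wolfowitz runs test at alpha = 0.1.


Step 1: Compute median = 16.50; label A = above, B = below.
Labels in order: AABBBAAABBAABB  (n_A = 7, n_B = 7)
Step 2: Count runs R = 6.
Step 3: Under H0 (random ordering), E[R] = 2*n_A*n_B/(n_A+n_B) + 1 = 2*7*7/14 + 1 = 8.0000.
        Var[R] = 2*n_A*n_B*(2*n_A*n_B - n_A - n_B) / ((n_A+n_B)^2 * (n_A+n_B-1)) = 8232/2548 = 3.2308.
        SD[R] = 1.7974.
Step 4: Continuity-corrected z = (R + 0.5 - E[R]) / SD[R] = (6 + 0.5 - 8.0000) / 1.7974 = -0.8345.
Step 5: Two-sided p-value via normal approximation = 2*(1 - Phi(|z|)) = 0.403986.
Step 6: alpha = 0.1. fail to reject H0.

R = 6, z = -0.8345, p = 0.403986, fail to reject H0.


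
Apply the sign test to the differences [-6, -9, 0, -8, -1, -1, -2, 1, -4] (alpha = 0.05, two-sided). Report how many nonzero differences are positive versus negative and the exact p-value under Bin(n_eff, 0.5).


Step 1: Discard zero differences. Original n = 9; n_eff = number of nonzero differences = 8.
Nonzero differences (with sign): -6, -9, -8, -1, -1, -2, +1, -4
Step 2: Count signs: positive = 1, negative = 7.
Step 3: Under H0: P(positive) = 0.5, so the number of positives S ~ Bin(8, 0.5).
Step 4: Two-sided exact p-value = sum of Bin(8,0.5) probabilities at or below the observed probability = 0.070312.
Step 5: alpha = 0.05. fail to reject H0.

n_eff = 8, pos = 1, neg = 7, p = 0.070312, fail to reject H0.


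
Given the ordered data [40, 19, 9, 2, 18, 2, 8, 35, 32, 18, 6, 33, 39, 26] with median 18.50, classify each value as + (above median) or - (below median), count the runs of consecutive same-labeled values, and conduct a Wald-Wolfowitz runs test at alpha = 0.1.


Step 1: Compute median = 18.50; label A = above, B = below.
Labels in order: AABBBBBAABBAAA  (n_A = 7, n_B = 7)
Step 2: Count runs R = 5.
Step 3: Under H0 (random ordering), E[R] = 2*n_A*n_B/(n_A+n_B) + 1 = 2*7*7/14 + 1 = 8.0000.
        Var[R] = 2*n_A*n_B*(2*n_A*n_B - n_A - n_B) / ((n_A+n_B)^2 * (n_A+n_B-1)) = 8232/2548 = 3.2308.
        SD[R] = 1.7974.
Step 4: Continuity-corrected z = (R + 0.5 - E[R]) / SD[R] = (5 + 0.5 - 8.0000) / 1.7974 = -1.3909.
Step 5: Two-sided p-value via normal approximation = 2*(1 - Phi(|z|)) = 0.164264.
Step 6: alpha = 0.1. fail to reject H0.

R = 5, z = -1.3909, p = 0.164264, fail to reject H0.


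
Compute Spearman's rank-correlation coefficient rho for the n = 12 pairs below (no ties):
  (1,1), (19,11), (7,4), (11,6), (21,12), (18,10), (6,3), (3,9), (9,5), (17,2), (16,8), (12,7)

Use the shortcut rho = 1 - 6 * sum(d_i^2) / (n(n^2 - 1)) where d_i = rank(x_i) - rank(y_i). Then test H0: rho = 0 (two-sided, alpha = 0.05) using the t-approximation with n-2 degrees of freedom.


Step 1: Rank x and y separately (midranks; no ties here).
rank(x): 1->1, 19->11, 7->4, 11->6, 21->12, 18->10, 6->3, 3->2, 9->5, 17->9, 16->8, 12->7
rank(y): 1->1, 11->11, 4->4, 6->6, 12->12, 10->10, 3->3, 9->9, 5->5, 2->2, 8->8, 7->7
Step 2: d_i = R_x(i) - R_y(i); compute d_i^2.
  (1-1)^2=0, (11-11)^2=0, (4-4)^2=0, (6-6)^2=0, (12-12)^2=0, (10-10)^2=0, (3-3)^2=0, (2-9)^2=49, (5-5)^2=0, (9-2)^2=49, (8-8)^2=0, (7-7)^2=0
sum(d^2) = 98.
Step 3: rho = 1 - 6*98 / (12*(12^2 - 1)) = 1 - 588/1716 = 0.657343.
Step 4: Under H0, t = rho * sqrt((n-2)/(1-rho^2)) = 2.7584 ~ t(10).
Step 5: Two-sided p-value from the t-distribution with 10 df = 0.020185.
Step 6: alpha = 0.05. reject H0.

rho = 0.6573, p = 0.020185, reject H0 at alpha = 0.05.


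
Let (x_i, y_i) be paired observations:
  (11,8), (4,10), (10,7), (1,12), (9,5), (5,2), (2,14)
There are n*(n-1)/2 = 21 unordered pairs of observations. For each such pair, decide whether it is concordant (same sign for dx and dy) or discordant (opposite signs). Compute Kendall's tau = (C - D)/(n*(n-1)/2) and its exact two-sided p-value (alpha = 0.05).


Step 1: Enumerate the 21 unordered pairs (i,j) with i<j and classify each by sign(x_j-x_i) * sign(y_j-y_i).
  (1,2):dx=-7,dy=+2->D; (1,3):dx=-1,dy=-1->C; (1,4):dx=-10,dy=+4->D; (1,5):dx=-2,dy=-3->C
  (1,6):dx=-6,dy=-6->C; (1,7):dx=-9,dy=+6->D; (2,3):dx=+6,dy=-3->D; (2,4):dx=-3,dy=+2->D
  (2,5):dx=+5,dy=-5->D; (2,6):dx=+1,dy=-8->D; (2,7):dx=-2,dy=+4->D; (3,4):dx=-9,dy=+5->D
  (3,5):dx=-1,dy=-2->C; (3,6):dx=-5,dy=-5->C; (3,7):dx=-8,dy=+7->D; (4,5):dx=+8,dy=-7->D
  (4,6):dx=+4,dy=-10->D; (4,7):dx=+1,dy=+2->C; (5,6):dx=-4,dy=-3->C; (5,7):dx=-7,dy=+9->D
  (6,7):dx=-3,dy=+12->D
Step 2: C = 7, D = 14, total pairs = 21.
Step 3: tau = (C - D)/(n(n-1)/2) = (7 - 14)/21 = -0.333333.
Step 4: Exact two-sided p-value (enumerate n! = 5040 permutations of y under H0): p = 0.381349.
Step 5: alpha = 0.05. fail to reject H0.

tau_b = -0.3333 (C=7, D=14), p = 0.381349, fail to reject H0.


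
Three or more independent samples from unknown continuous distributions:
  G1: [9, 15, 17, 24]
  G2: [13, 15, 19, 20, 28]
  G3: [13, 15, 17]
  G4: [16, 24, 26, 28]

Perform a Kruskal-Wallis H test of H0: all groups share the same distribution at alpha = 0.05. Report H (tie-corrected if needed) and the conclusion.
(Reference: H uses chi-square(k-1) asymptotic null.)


Step 1: Combine all N = 16 observations and assign midranks.
sorted (value, group, rank): (9,G1,1), (13,G2,2.5), (13,G3,2.5), (15,G1,5), (15,G2,5), (15,G3,5), (16,G4,7), (17,G1,8.5), (17,G3,8.5), (19,G2,10), (20,G2,11), (24,G1,12.5), (24,G4,12.5), (26,G4,14), (28,G2,15.5), (28,G4,15.5)
Step 2: Sum ranks within each group.
R_1 = 27 (n_1 = 4)
R_2 = 44 (n_2 = 5)
R_3 = 16 (n_3 = 3)
R_4 = 49 (n_4 = 4)
Step 3: H = 12/(N(N+1)) * sum(R_i^2/n_i) - 3(N+1)
     = 12/(16*17) * (27^2/4 + 44^2/5 + 16^2/3 + 49^2/4) - 3*17
     = 0.044118 * 1255.03 - 51
     = 4.369118.
Step 4: Ties present; correction factor C = 1 - 48/(16^3 - 16) = 0.988235. Corrected H = 4.369118 / 0.988235 = 4.421131.
Step 5: Under H0, H ~ chi^2(3); p-value = 0.219434.
Step 6: alpha = 0.05. fail to reject H0.

H = 4.4211, df = 3, p = 0.219434, fail to reject H0.


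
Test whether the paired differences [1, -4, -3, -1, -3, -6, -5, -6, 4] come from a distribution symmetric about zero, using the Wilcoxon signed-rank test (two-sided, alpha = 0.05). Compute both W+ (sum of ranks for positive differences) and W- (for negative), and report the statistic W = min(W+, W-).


Step 1: Drop any zero differences (none here) and take |d_i|.
|d| = [1, 4, 3, 1, 3, 6, 5, 6, 4]
Step 2: Midrank |d_i| (ties get averaged ranks).
ranks: |1|->1.5, |4|->5.5, |3|->3.5, |1|->1.5, |3|->3.5, |6|->8.5, |5|->7, |6|->8.5, |4|->5.5
Step 3: Attach original signs; sum ranks with positive sign and with negative sign.
W+ = 1.5 + 5.5 = 7
W- = 5.5 + 3.5 + 1.5 + 3.5 + 8.5 + 7 + 8.5 = 38
(Check: W+ + W- = 45 should equal n(n+1)/2 = 45.)
Step 4: Test statistic W = min(W+, W-) = 7.
Step 5: Ties in |d|, so use the tie-corrected normal approximation.
        E[W] = n(n+1)/4 = 9*10/4 = 22.5.
        Tie groups: |d|=1 (t=2), |d|=3 (t=2), |d|=4 (t=2), |d|=6 (t=2); sum(t^3 - t) = 24.
        Var[W] = n(n+1)(2n+1)/24 - sum(t^3-t)/48 = 1710/24 - 24/48 = 70.75.
        z = (W - E[W]) / sqrt(Var[W]) = (7 - 22.5) / 8.4113 = -1.8428.
        Two-sided p = 2*Phi(z) = 0.065364.
Step 6: alpha = 0.05. fail to reject H0.

W+ = 7, W- = 38, W = min = 7, p = 0.065364, fail to reject H0.


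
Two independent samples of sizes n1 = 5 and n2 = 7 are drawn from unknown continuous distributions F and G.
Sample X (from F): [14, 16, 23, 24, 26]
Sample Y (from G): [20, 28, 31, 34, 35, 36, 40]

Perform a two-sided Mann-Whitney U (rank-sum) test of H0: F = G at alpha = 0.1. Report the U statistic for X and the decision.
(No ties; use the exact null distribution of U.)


Step 1: Combine and sort all 12 observations; assign midranks.
sorted (value, group): (14,X), (16,X), (20,Y), (23,X), (24,X), (26,X), (28,Y), (31,Y), (34,Y), (35,Y), (36,Y), (40,Y)
ranks: 14->1, 16->2, 20->3, 23->4, 24->5, 26->6, 28->7, 31->8, 34->9, 35->10, 36->11, 40->12
Step 2: Rank sum for X: R1 = 1 + 2 + 4 + 5 + 6 = 18.
Step 3: U_X = R1 - n1(n1+1)/2 = 18 - 5*6/2 = 18 - 15 = 3.
       U_Y = n1*n2 - U_X = 35 - 3 = 32.
Step 4: No ties, so the exact null distribution of U (based on enumerating the C(12,5) = 792 equally likely rank assignments) gives the two-sided p-value.
Step 5: p-value = 0.017677; compare to alpha = 0.1. reject H0.

U_X = 3, p = 0.017677, reject H0 at alpha = 0.1.


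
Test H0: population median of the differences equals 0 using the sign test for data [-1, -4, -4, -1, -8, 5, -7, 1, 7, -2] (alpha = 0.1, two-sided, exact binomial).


Step 1: Discard zero differences. Original n = 10; n_eff = number of nonzero differences = 10.
Nonzero differences (with sign): -1, -4, -4, -1, -8, +5, -7, +1, +7, -2
Step 2: Count signs: positive = 3, negative = 7.
Step 3: Under H0: P(positive) = 0.5, so the number of positives S ~ Bin(10, 0.5).
Step 4: Two-sided exact p-value = sum of Bin(10,0.5) probabilities at or below the observed probability = 0.343750.
Step 5: alpha = 0.1. fail to reject H0.

n_eff = 10, pos = 3, neg = 7, p = 0.343750, fail to reject H0.


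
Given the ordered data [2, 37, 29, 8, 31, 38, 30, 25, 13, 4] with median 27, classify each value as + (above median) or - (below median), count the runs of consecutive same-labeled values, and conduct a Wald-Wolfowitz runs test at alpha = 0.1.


Step 1: Compute median = 27; label A = above, B = below.
Labels in order: BAABAAABBB  (n_A = 5, n_B = 5)
Step 2: Count runs R = 5.
Step 3: Under H0 (random ordering), E[R] = 2*n_A*n_B/(n_A+n_B) + 1 = 2*5*5/10 + 1 = 6.0000.
        Var[R] = 2*n_A*n_B*(2*n_A*n_B - n_A - n_B) / ((n_A+n_B)^2 * (n_A+n_B-1)) = 2000/900 = 2.2222.
        SD[R] = 1.4907.
Step 4: Continuity-corrected z = (R + 0.5 - E[R]) / SD[R] = (5 + 0.5 - 6.0000) / 1.4907 = -0.3354.
Step 5: Two-sided p-value via normal approximation = 2*(1 - Phi(|z|)) = 0.737316.
Step 6: alpha = 0.1. fail to reject H0.

R = 5, z = -0.3354, p = 0.737316, fail to reject H0.


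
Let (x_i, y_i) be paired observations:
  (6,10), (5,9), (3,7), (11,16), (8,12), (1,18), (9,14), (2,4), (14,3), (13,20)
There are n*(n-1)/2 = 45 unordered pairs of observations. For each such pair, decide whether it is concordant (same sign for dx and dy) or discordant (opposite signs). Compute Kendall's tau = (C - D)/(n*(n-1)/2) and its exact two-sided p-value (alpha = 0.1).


Step 1: Enumerate the 45 unordered pairs (i,j) with i<j and classify each by sign(x_j-x_i) * sign(y_j-y_i).
  (1,2):dx=-1,dy=-1->C; (1,3):dx=-3,dy=-3->C; (1,4):dx=+5,dy=+6->C; (1,5):dx=+2,dy=+2->C
  (1,6):dx=-5,dy=+8->D; (1,7):dx=+3,dy=+4->C; (1,8):dx=-4,dy=-6->C; (1,9):dx=+8,dy=-7->D
  (1,10):dx=+7,dy=+10->C; (2,3):dx=-2,dy=-2->C; (2,4):dx=+6,dy=+7->C; (2,5):dx=+3,dy=+3->C
  (2,6):dx=-4,dy=+9->D; (2,7):dx=+4,dy=+5->C; (2,8):dx=-3,dy=-5->C; (2,9):dx=+9,dy=-6->D
  (2,10):dx=+8,dy=+11->C; (3,4):dx=+8,dy=+9->C; (3,5):dx=+5,dy=+5->C; (3,6):dx=-2,dy=+11->D
  (3,7):dx=+6,dy=+7->C; (3,8):dx=-1,dy=-3->C; (3,9):dx=+11,dy=-4->D; (3,10):dx=+10,dy=+13->C
  (4,5):dx=-3,dy=-4->C; (4,6):dx=-10,dy=+2->D; (4,7):dx=-2,dy=-2->C; (4,8):dx=-9,dy=-12->C
  (4,9):dx=+3,dy=-13->D; (4,10):dx=+2,dy=+4->C; (5,6):dx=-7,dy=+6->D; (5,7):dx=+1,dy=+2->C
  (5,8):dx=-6,dy=-8->C; (5,9):dx=+6,dy=-9->D; (5,10):dx=+5,dy=+8->C; (6,7):dx=+8,dy=-4->D
  (6,8):dx=+1,dy=-14->D; (6,9):dx=+13,dy=-15->D; (6,10):dx=+12,dy=+2->C; (7,8):dx=-7,dy=-10->C
  (7,9):dx=+5,dy=-11->D; (7,10):dx=+4,dy=+6->C; (8,9):dx=+12,dy=-1->D; (8,10):dx=+11,dy=+16->C
  (9,10):dx=-1,dy=+17->D
Step 2: C = 29, D = 16, total pairs = 45.
Step 3: tau = (C - D)/(n(n-1)/2) = (29 - 16)/45 = 0.288889.
Step 4: Exact two-sided p-value (enumerate n! = 3628800 permutations of y under H0): p = 0.291248.
Step 5: alpha = 0.1. fail to reject H0.

tau_b = 0.2889 (C=29, D=16), p = 0.291248, fail to reject H0.


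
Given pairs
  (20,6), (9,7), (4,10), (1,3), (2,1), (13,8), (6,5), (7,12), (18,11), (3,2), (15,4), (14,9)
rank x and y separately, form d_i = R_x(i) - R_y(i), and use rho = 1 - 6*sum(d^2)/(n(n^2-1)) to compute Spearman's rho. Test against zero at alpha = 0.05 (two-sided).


Step 1: Rank x and y separately (midranks; no ties here).
rank(x): 20->12, 9->7, 4->4, 1->1, 2->2, 13->8, 6->5, 7->6, 18->11, 3->3, 15->10, 14->9
rank(y): 6->6, 7->7, 10->10, 3->3, 1->1, 8->8, 5->5, 12->12, 11->11, 2->2, 4->4, 9->9
Step 2: d_i = R_x(i) - R_y(i); compute d_i^2.
  (12-6)^2=36, (7-7)^2=0, (4-10)^2=36, (1-3)^2=4, (2-1)^2=1, (8-8)^2=0, (5-5)^2=0, (6-12)^2=36, (11-11)^2=0, (3-2)^2=1, (10-4)^2=36, (9-9)^2=0
sum(d^2) = 150.
Step 3: rho = 1 - 6*150 / (12*(12^2 - 1)) = 1 - 900/1716 = 0.475524.
Step 4: Under H0, t = rho * sqrt((n-2)/(1-rho^2)) = 1.7094 ~ t(10).
Step 5: Two-sided p-value from the t-distribution with 10 df = 0.118176.
Step 6: alpha = 0.05. fail to reject H0.

rho = 0.4755, p = 0.118176, fail to reject H0 at alpha = 0.05.


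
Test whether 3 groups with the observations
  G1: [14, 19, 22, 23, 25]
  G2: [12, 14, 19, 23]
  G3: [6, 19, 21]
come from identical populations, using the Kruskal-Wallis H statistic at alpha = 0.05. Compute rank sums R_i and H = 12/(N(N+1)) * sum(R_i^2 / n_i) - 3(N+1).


Step 1: Combine all N = 12 observations and assign midranks.
sorted (value, group, rank): (6,G3,1), (12,G2,2), (14,G1,3.5), (14,G2,3.5), (19,G1,6), (19,G2,6), (19,G3,6), (21,G3,8), (22,G1,9), (23,G1,10.5), (23,G2,10.5), (25,G1,12)
Step 2: Sum ranks within each group.
R_1 = 41 (n_1 = 5)
R_2 = 22 (n_2 = 4)
R_3 = 15 (n_3 = 3)
Step 3: H = 12/(N(N+1)) * sum(R_i^2/n_i) - 3(N+1)
     = 12/(12*13) * (41^2/5 + 22^2/4 + 15^2/3) - 3*13
     = 0.076923 * 532.2 - 39
     = 1.938462.
Step 4: Ties present; correction factor C = 1 - 36/(12^3 - 12) = 0.979021. Corrected H = 1.938462 / 0.979021 = 1.980000.
Step 5: Under H0, H ~ chi^2(2); p-value = 0.371577.
Step 6: alpha = 0.05. fail to reject H0.

H = 1.9800, df = 2, p = 0.371577, fail to reject H0.


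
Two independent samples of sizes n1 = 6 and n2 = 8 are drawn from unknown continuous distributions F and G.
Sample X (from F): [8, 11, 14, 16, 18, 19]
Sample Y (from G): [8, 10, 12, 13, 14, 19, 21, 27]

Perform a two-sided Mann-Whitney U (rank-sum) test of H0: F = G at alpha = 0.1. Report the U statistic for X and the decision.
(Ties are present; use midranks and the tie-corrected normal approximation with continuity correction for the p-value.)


Step 1: Combine and sort all 14 observations; assign midranks.
sorted (value, group): (8,X), (8,Y), (10,Y), (11,X), (12,Y), (13,Y), (14,X), (14,Y), (16,X), (18,X), (19,X), (19,Y), (21,Y), (27,Y)
ranks: 8->1.5, 8->1.5, 10->3, 11->4, 12->5, 13->6, 14->7.5, 14->7.5, 16->9, 18->10, 19->11.5, 19->11.5, 21->13, 27->14
Step 2: Rank sum for X: R1 = 1.5 + 4 + 7.5 + 9 + 10 + 11.5 = 43.5.
Step 3: U_X = R1 - n1(n1+1)/2 = 43.5 - 6*7/2 = 43.5 - 21 = 22.5.
       U_Y = n1*n2 - U_X = 48 - 22.5 = 25.5.
Step 4: Ties are present, so use the tie-corrected normal approximation (with continuity correction) for the p-value.
Step 5: p-value = 0.896941; compare to alpha = 0.1. fail to reject H0.

U_X = 22.5, p = 0.896941, fail to reject H0 at alpha = 0.1.


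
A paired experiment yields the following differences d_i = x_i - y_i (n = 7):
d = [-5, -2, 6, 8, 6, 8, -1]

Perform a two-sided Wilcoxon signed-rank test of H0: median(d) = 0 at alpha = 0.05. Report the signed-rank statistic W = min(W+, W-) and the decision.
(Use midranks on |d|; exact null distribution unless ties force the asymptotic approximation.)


Step 1: Drop any zero differences (none here) and take |d_i|.
|d| = [5, 2, 6, 8, 6, 8, 1]
Step 2: Midrank |d_i| (ties get averaged ranks).
ranks: |5|->3, |2|->2, |6|->4.5, |8|->6.5, |6|->4.5, |8|->6.5, |1|->1
Step 3: Attach original signs; sum ranks with positive sign and with negative sign.
W+ = 4.5 + 6.5 + 4.5 + 6.5 = 22
W- = 3 + 2 + 1 = 6
(Check: W+ + W- = 28 should equal n(n+1)/2 = 28.)
Step 4: Test statistic W = min(W+, W-) = 6.
Step 5: Ties in |d|, so use the tie-corrected normal approximation.
        E[W] = n(n+1)/4 = 7*8/4 = 14.
        Tie groups: |d|=6 (t=2), |d|=8 (t=2); sum(t^3 - t) = 12.
        Var[W] = n(n+1)(2n+1)/24 - sum(t^3-t)/48 = 840/24 - 12/48 = 34.75.
        z = (W - E[W]) / sqrt(Var[W]) = (6 - 14) / 5.8949 = -1.3571.
        Two-sided p = 2*Phi(z) = 0.174749.
Step 6: alpha = 0.05. fail to reject H0.

W+ = 22, W- = 6, W = min = 6, p = 0.174749, fail to reject H0.


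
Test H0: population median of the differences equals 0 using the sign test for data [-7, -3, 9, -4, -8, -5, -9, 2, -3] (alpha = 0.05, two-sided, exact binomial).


Step 1: Discard zero differences. Original n = 9; n_eff = number of nonzero differences = 9.
Nonzero differences (with sign): -7, -3, +9, -4, -8, -5, -9, +2, -3
Step 2: Count signs: positive = 2, negative = 7.
Step 3: Under H0: P(positive) = 0.5, so the number of positives S ~ Bin(9, 0.5).
Step 4: Two-sided exact p-value = sum of Bin(9,0.5) probabilities at or below the observed probability = 0.179688.
Step 5: alpha = 0.05. fail to reject H0.

n_eff = 9, pos = 2, neg = 7, p = 0.179688, fail to reject H0.


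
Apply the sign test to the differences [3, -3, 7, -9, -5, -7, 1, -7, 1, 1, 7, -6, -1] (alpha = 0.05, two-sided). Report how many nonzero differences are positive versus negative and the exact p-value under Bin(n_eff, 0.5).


Step 1: Discard zero differences. Original n = 13; n_eff = number of nonzero differences = 13.
Nonzero differences (with sign): +3, -3, +7, -9, -5, -7, +1, -7, +1, +1, +7, -6, -1
Step 2: Count signs: positive = 6, negative = 7.
Step 3: Under H0: P(positive) = 0.5, so the number of positives S ~ Bin(13, 0.5).
Step 4: Two-sided exact p-value = sum of Bin(13,0.5) probabilities at or below the observed probability = 1.000000.
Step 5: alpha = 0.05. fail to reject H0.

n_eff = 13, pos = 6, neg = 7, p = 1.000000, fail to reject H0.
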